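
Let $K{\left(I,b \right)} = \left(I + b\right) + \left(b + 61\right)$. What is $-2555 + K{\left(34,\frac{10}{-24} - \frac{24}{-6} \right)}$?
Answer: $- \frac{14717}{6} \approx -2452.8$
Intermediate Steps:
$K{\left(I,b \right)} = 61 + I + 2 b$ ($K{\left(I,b \right)} = \left(I + b\right) + \left(61 + b\right) = 61 + I + 2 b$)
$-2555 + K{\left(34,\frac{10}{-24} - \frac{24}{-6} \right)} = -2555 + \left(61 + 34 + 2 \left(\frac{10}{-24} - \frac{24}{-6}\right)\right) = -2555 + \left(61 + 34 + 2 \left(10 \left(- \frac{1}{24}\right) - -4\right)\right) = -2555 + \left(61 + 34 + 2 \left(- \frac{5}{12} + 4\right)\right) = -2555 + \left(61 + 34 + 2 \cdot \frac{43}{12}\right) = -2555 + \left(61 + 34 + \frac{43}{6}\right) = -2555 + \frac{613}{6} = - \frac{14717}{6}$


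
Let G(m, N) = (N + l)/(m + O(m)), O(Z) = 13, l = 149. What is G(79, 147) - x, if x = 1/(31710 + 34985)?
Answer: 4935407/1533985 ≈ 3.2174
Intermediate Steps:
x = 1/66695 ≈ 1.4994e-5
G(m, N) = (149 + N)/(13 + m) (G(m, N) = (N + 149)/(m + 13) = (149 + N)/(13 + m))
G(79, 147) - x = (149 + 147)/(13 + 79) - 1*1/66695 = 296/92 - 1/66695 = (1/92)*296 - 1/66695 = 74/23 - 1/66695 = 4935407/1533985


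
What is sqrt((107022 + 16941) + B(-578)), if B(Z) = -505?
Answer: sqrt(123458) ≈ 351.37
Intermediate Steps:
sqrt((107022 + 16941) + B(-578)) = sqrt((107022 + 16941) - 505) = sqrt(123963 - 505) = sqrt(123458)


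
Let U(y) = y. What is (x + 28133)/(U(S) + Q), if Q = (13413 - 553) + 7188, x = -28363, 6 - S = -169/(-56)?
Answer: -2576/224571 ≈ -0.011471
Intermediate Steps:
S = 167/56 (S = 6 - (-169)/(-56) = 6 - (-169)*(-1)/56 = 6 - 1*169/56 = 6 - 169/56 = 167/56 ≈ 2.9821)
Q = 20048 (Q = 12860 + 7188 = 20048)
(x + 28133)/(U(S) + Q) = (-28363 + 28133)/(167/56 + 20048) = -230/1122855/56 = -230*56/1122855 = -2576/224571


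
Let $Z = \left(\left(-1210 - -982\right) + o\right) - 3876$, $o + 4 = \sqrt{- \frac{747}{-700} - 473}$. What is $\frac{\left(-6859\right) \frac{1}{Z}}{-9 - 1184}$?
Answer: $- \frac{19723740400}{14093261117529} - \frac{68590 i \sqrt{2312471}}{14093261117529} \approx -0.0013995 - 7.401 \cdot 10^{-6} i$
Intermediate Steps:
$o = -4 + \frac{i \sqrt{2312471}}{70}$ ($o = -4 + \sqrt{- \frac{747}{-700} - 473} = -4 + \sqrt{\left(-747\right) \left(- \frac{1}{700}\right) - 473} = -4 + \sqrt{\frac{747}{700} - 473} = -4 + \sqrt{- \frac{330353}{700}} = -4 + \frac{i \sqrt{2312471}}{70} \approx -4.0 + 21.724 i$)
$Z = -4108 + \frac{i \sqrt{2312471}}{70}$ ($Z = \left(\left(-1210 - -982\right) - \left(4 - \frac{i \sqrt{2312471}}{70}\right)\right) - 3876 = \left(\left(-1210 + 982\right) - \left(4 - \frac{i \sqrt{2312471}}{70}\right)\right) - 3876 = \left(-228 - \left(4 - \frac{i \sqrt{2312471}}{70}\right)\right) - 3876 = \left(-232 + \frac{i \sqrt{2312471}}{70}\right) - 3876 = -4108 + \frac{i \sqrt{2312471}}{70} \approx -4108.0 + 21.724 i$)
$\frac{\left(-6859\right) \frac{1}{Z}}{-9 - 1184} = \frac{\left(-6859\right) \frac{1}{-4108 + \frac{i \sqrt{2312471}}{70}}}{-9 - 1184} = \frac{\left(-6859\right) \frac{1}{-4108 + \frac{i \sqrt{2312471}}{70}}}{-1193} = - \frac{6859}{-4108 + \frac{i \sqrt{2312471}}{70}} \left(- \frac{1}{1193}\right) = \frac{6859}{1193 \left(-4108 + \frac{i \sqrt{2312471}}{70}\right)}$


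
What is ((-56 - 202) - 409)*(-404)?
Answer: 269468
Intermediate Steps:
((-56 - 202) - 409)*(-404) = (-258 - 409)*(-404) = -667*(-404) = 269468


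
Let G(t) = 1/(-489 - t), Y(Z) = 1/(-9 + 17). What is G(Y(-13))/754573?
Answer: -8/2952644149 ≈ -2.7094e-9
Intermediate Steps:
Y(Z) = ⅛ (Y(Z) = 1/8 = ⅛)
G(Y(-13))/754573 = -1/(489 + ⅛)/754573 = -1/3913/8*(1/754573) = -1*8/3913*(1/754573) = -8/3913*1/754573 = -8/2952644149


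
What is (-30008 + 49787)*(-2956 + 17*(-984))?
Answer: -389329836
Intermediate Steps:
(-30008 + 49787)*(-2956 + 17*(-984)) = 19779*(-2956 - 16728) = 19779*(-19684) = -389329836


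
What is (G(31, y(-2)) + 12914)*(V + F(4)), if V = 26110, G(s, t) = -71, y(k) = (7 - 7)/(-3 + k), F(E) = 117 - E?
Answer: 336781989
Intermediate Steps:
y(k) = 0 (y(k) = 0/(-3 + k) = 0)
(G(31, y(-2)) + 12914)*(V + F(4)) = (-71 + 12914)*(26110 + (117 - 1*4)) = 12843*(26110 + (117 - 4)) = 12843*(26110 + 113) = 12843*26223 = 336781989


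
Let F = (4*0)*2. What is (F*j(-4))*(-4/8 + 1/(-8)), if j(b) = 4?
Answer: 0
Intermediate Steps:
F = 0 (F = 0*2 = 0)
(F*j(-4))*(-4/8 + 1/(-8)) = (0*4)*(-4/8 + 1/(-8)) = 0*(-4*⅛ + 1*(-⅛)) = 0*(-½ - ⅛) = 0*(-5/8) = 0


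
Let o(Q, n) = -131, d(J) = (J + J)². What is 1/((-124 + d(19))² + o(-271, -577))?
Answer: 1/1742269 ≈ 5.7396e-7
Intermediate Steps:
d(J) = 4*J² (d(J) = (2*J)² = 4*J²)
1/((-124 + d(19))² + o(-271, -577)) = 1/((-124 + 4*19²)² - 131) = 1/((-124 + 4*361)² - 131) = 1/((-124 + 1444)² - 131) = 1/(1320² - 131) = 1/(1742400 - 131) = 1/1742269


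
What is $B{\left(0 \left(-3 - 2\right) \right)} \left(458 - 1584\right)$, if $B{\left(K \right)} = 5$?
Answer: $-5630$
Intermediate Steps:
$B{\left(0 \left(-3 - 2\right) \right)} \left(458 - 1584\right) = 5 \left(458 - 1584\right) = 5 \left(-1126\right) = -5630$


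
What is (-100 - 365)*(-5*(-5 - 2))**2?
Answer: -569625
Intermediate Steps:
(-100 - 365)*(-5*(-5 - 2))**2 = -465*(-5*(-7))**2 = -465*35**2 = -465*1225 = -569625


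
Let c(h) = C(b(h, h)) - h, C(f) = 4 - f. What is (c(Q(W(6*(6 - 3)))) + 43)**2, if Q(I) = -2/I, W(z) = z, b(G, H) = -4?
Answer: 211600/81 ≈ 2612.3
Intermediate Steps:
c(h) = 8 - h (c(h) = (4 - 1*(-4)) - h = (4 + 4) - h = 8 - h)
(c(Q(W(6*(6 - 3)))) + 43)**2 = ((8 - (-2)/(6*(6 - 3))) + 43)**2 = ((8 - (-2)/(6*3)) + 43)**2 = ((8 - (-2)/18) + 43)**2 = ((8 - 1*(-1/9)) + 43)**2 = ((8 + 1/9) + 43)**2 = (73/9 + 43)**2 = (460/9)**2 = 211600/81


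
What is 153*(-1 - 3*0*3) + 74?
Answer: -79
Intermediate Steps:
153*(-1 - 3*0*3) + 74 = 153*(-1 + 0*3) + 74 = 153*(-1 + 0) + 74 = 153*(-1) + 74 = -153 + 74 = -79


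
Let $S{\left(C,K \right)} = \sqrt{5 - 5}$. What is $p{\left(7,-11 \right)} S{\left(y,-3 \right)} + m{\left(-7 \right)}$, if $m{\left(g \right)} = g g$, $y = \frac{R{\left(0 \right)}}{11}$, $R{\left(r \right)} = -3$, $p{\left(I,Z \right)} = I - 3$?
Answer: $49$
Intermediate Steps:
$p{\left(I,Z \right)} = -3 + I$
$y = - \frac{3}{11} \approx -0.27273$
$m{\left(g \right)} = g^{2}$
$S{\left(C,K \right)} = 0$ ($S{\left(C,K \right)} = \sqrt{0} = 0$)
$p{\left(7,-11 \right)} S{\left(y,-3 \right)} + m{\left(-7 \right)} = \left(-3 + 7\right) 0 + \left(-7\right)^{2} = 4 \cdot 0 + 49 = 0 + 49 = 49$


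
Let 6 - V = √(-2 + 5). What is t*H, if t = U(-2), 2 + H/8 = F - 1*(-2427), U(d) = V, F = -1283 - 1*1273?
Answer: -6288 + 1048*√3 ≈ -4472.8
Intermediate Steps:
F = -2556 (F = -1283 - 1273 = -2556)
V = 6 - √3 (V = 6 - √(-2 + 5) = 6 - √3 ≈ 4.2680)
U(d) = 6 - √3
H = -1048 (H = -16 + 8*(-2556 - 1*(-2427)) = -16 + 8*(-2556 + 2427) = -16 + 8*(-129) = -16 - 1032 = -1048)
t = 6 - √3 ≈ 4.2680
t*H = (6 - √3)*(-1048) = -6288 + 1048*√3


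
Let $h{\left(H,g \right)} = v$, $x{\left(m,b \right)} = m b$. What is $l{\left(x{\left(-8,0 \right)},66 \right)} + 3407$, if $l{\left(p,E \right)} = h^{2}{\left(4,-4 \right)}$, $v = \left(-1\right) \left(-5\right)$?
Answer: $3432$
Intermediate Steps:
$x{\left(m,b \right)} = b m$
$v = 5$
$h{\left(H,g \right)} = 5$
$l{\left(p,E \right)} = 25$ ($l{\left(p,E \right)} = 5^{2} = 25$)
$l{\left(x{\left(-8,0 \right)},66 \right)} + 3407 = 25 + 3407 = 3432$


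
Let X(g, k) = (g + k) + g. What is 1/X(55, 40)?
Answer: 1/150 ≈ 0.0066667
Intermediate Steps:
X(g, k) = k + 2*g
1/X(55, 40) = 1/(40 + 2*55) = 1/(40 + 110) = 1/150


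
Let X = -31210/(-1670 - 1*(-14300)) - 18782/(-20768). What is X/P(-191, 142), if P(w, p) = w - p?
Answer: 20547631/4367292336 ≈ 0.0047049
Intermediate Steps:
X = -20547631/13114992 (X = -31210/(-1670 + 14300) - 18782*(-1/20768) = -31210/12630 + 9391/10384 = -31210*1/12630 + 9391/10384 = -3121/1263 + 9391/10384 = -20547631/13114992 ≈ -1.5667)
X/P(-191, 142) = -20547631/(13114992*(-191 - 1*142)) = -20547631/(13114992*(-191 - 142)) = -20547631/13114992/(-333) = -20547631/13114992*(-1/333) = 20547631/4367292336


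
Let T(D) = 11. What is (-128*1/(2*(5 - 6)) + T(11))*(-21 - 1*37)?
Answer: -4350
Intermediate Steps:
(-128*1/(2*(5 - 6)) + T(11))*(-21 - 1*37) = (-128*1/(2*(5 - 6)) + 11)*(-21 - 1*37) = (-128/(2*(-1)) + 11)*(-21 - 37) = (-128/(-2) + 11)*(-58) = (-128*(-1/2) + 11)*(-58) = (64 + 11)*(-58) = 75*(-58) = -4350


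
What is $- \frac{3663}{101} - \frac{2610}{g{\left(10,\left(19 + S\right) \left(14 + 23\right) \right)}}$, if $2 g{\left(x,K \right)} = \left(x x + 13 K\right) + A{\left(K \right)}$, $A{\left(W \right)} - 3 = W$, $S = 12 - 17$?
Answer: $- \frac{5493717}{148571} \approx -36.977$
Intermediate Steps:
$S = -5$
$A{\left(W \right)} = 3 + W$
$g{\left(x,K \right)} = \frac{3}{2} + \frac{x^{2}}{2} + 7 K$ ($g{\left(x,K \right)} = \frac{\left(x x + 13 K\right) + \left(3 + K\right)}{2} = \frac{\left(x^{2} + 13 K\right) + \left(3 + K\right)}{2} = \frac{3 + x^{2} + 14 K}{2} = \frac{3}{2} + \frac{x^{2}}{2} + 7 K$)
$- \frac{3663}{101} - \frac{2610}{g{\left(10,\left(19 + S\right) \left(14 + 23\right) \right)}} = - \frac{3663}{101} - \frac{2610}{\frac{3}{2} + \frac{10^{2}}{2} + 7 \left(19 - 5\right) \left(14 + 23\right)} = \left(-3663\right) \frac{1}{101} - \frac{2610}{\frac{3}{2} + \frac{1}{2} \cdot 100 + 7 \cdot 14 \cdot 37} = - \frac{3663}{101} - \frac{2610}{\frac{3}{2} + 50 + 7 \cdot 518} = - \frac{3663}{101} - \frac{2610}{\frac{3}{2} + 50 + 3626} = - \frac{3663}{101} - \frac{2610}{\frac{7355}{2}} = - \frac{3663}{101} - \frac{1044}{1471} = - \frac{5493717}{148571}$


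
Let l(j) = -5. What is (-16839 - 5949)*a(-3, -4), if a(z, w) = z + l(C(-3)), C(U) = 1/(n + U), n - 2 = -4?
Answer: 182304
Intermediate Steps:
n = -2 (n = 2 - 4 = -2)
C(U) = 1/(-2 + U)
a(z, w) = -5 + z (a(z, w) = z - 5 = -5 + z)
(-16839 - 5949)*a(-3, -4) = (-16839 - 5949)*(-5 - 3) = -22788*(-8) = 182304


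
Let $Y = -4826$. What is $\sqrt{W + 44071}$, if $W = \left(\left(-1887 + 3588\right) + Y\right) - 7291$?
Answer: $\sqrt{33655} \approx 183.45$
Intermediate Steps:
$W = -10416$ ($W = \left(\left(-1887 + 3588\right) - 4826\right) - 7291 = \left(1701 - 4826\right) - 7291 = -3125 - 7291 = -10416$)
$\sqrt{W + 44071} = \sqrt{-10416 + 44071} = \sqrt{33655}$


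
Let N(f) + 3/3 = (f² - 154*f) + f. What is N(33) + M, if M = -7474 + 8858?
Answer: -2577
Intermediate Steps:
N(f) = -1 + f² - 153*f (N(f) = -1 + ((f² - 154*f) + f) = -1 + (f² - 153*f) = -1 + f² - 153*f)
M = 1384
N(33) + M = (-1 + 33² - 153*33) + 1384 = (-1 + 1089 - 5049) + 1384 = -3961 + 1384 = -2577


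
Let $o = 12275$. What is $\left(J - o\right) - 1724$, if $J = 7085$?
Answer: $-6914$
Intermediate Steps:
$\left(J - o\right) - 1724 = \left(7085 - 12275\right) - 1724 = -5190 - 1724 = -6914$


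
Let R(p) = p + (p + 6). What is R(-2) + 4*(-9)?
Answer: -34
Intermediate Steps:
R(p) = 6 + 2*p (R(p) = p + (6 + p) = 6 + 2*p)
R(-2) + 4*(-9) = (6 + 2*(-2)) + 4*(-9) = (6 - 4) - 36 = 2 - 36 = -34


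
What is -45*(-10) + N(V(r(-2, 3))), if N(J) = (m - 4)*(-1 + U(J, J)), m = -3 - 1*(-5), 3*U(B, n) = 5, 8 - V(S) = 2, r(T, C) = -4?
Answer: 1346/3 ≈ 448.67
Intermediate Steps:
V(S) = 6 (V(S) = 8 - 1*2 = 8 - 2 = 6)
U(B, n) = 5/3 (U(B, n) = (1/3)*5 = 5/3)
m = 2 (m = -3 + 5 = 2)
N(J) = -4/3 (N(J) = (2 - 4)*(-1 + 5/3) = -2*2/3 = -4/3)
-45*(-10) + N(V(r(-2, 3))) = -45*(-10) - 4/3 = 450 - 4/3 = 1346/3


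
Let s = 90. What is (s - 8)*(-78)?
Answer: -6396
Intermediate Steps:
(s - 8)*(-78) = (90 - 8)*(-78) = 82*(-78) = -6396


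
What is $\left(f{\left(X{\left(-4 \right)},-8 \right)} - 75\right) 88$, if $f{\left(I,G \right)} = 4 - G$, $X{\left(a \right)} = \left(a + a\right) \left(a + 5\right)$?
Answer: $-5544$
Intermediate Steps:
$X{\left(a \right)} = 2 a \left(5 + a\right)$
$\left(f{\left(X{\left(-4 \right)},-8 \right)} - 75\right) 88 = \left(\left(4 - -8\right) - 75\right) 88 = \left(\left(4 + 8\right) - 75\right) 88 = \left(12 - 75\right) 88 = \left(-63\right) 88 = -5544$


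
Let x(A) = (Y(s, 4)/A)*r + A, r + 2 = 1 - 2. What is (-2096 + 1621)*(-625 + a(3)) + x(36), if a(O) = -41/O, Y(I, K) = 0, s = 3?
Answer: 910208/3 ≈ 3.0340e+5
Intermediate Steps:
r = -3 (r = -2 + (1 - 2) = -2 - 1 = -3)
x(A) = A (x(A) = (0/A)*(-3) + A = 0*(-3) + A = 0 + A = A)
(-2096 + 1621)*(-625 + a(3)) + x(36) = (-2096 + 1621)*(-625 - 41/3) + 36 = -475*(-625 - 41*⅓) + 36 = -475*(-625 - 41/3) + 36 = -475*(-1916/3) + 36 = 910100/3 + 36 = 910208/3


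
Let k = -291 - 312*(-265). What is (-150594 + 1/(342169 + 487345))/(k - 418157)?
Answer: 124919831315/278524256752 ≈ 0.44851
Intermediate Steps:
k = 82389 (k = -291 + 82680 = 82389)
(-150594 + 1/(342169 + 487345))/(k - 418157) = (-150594 + 1/(342169 + 487345))/(82389 - 418157) = (-150594 + 1/829514)/(-335768) = (-150594 + 1/829514)*(-1/335768) = -124919831315/829514*(-1/335768) = 124919831315/278524256752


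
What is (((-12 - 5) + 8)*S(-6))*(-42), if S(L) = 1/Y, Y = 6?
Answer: 63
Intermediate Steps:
S(L) = ⅙ (S(L) = 1/6 = ⅙)
(((-12 - 5) + 8)*S(-6))*(-42) = (((-12 - 5) + 8)*(⅙))*(-42) = ((-17 + 8)*(⅙))*(-42) = -9*⅙*(-42) = -3/2*(-42) = 63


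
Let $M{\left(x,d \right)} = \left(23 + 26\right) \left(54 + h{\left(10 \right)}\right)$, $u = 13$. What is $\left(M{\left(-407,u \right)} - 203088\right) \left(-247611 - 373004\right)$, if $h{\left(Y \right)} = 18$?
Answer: $123849929400$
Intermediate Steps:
$M{\left(x,d \right)} = 3528$ ($M{\left(x,d \right)} = \left(23 + 26\right) \left(54 + 18\right) = 49 \cdot 72 = 3528$)
$\left(M{\left(-407,u \right)} - 203088\right) \left(-247611 - 373004\right) = \left(3528 - 203088\right) \left(-247611 - 373004\right) = \left(-199560\right) \left(-620615\right) = 123849929400$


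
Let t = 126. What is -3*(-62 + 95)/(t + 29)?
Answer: -99/155 ≈ -0.63871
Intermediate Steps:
-3*(-62 + 95)/(t + 29) = -3*(-62 + 95)/(126 + 29) = -99/155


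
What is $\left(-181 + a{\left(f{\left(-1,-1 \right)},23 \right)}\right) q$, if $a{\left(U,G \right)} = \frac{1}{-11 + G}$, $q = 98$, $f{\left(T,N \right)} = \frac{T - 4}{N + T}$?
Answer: $- \frac{106379}{6} \approx -17730.0$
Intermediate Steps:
$f{\left(T,N \right)} = \frac{-4 + T}{N + T}$
$\left(-181 + a{\left(f{\left(-1,-1 \right)},23 \right)}\right) q = \left(-181 + \frac{1}{-11 + 23}\right) 98 = \left(-181 + \frac{1}{12}\right) 98 = \left(- \frac{2171}{12}\right) 98 = - \frac{106379}{6}$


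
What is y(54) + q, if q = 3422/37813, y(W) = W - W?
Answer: 3422/37813 ≈ 0.090498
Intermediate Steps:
y(W) = 0
q = 3422/37813 (q = 3422*(1/37813) = 3422/37813 ≈ 0.090498)
y(54) + q = 0 + 3422/37813 = 3422/37813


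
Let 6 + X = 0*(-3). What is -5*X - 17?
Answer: 13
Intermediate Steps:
X = -6 (X = -6 + 0*(-3) = -6 + 0 = -6)
-5*X - 17 = -5*(-6) - 17 = 30 - 17 = 13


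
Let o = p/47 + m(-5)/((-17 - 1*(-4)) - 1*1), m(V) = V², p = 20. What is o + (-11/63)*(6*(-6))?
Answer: 463/94 ≈ 4.9255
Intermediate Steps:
o = -895/658 (o = 20/47 + (-5)²/((-17 - 1*(-4)) - 1*1) = 20*(1/47) + 25/((-17 + 4) - 1) = 20/47 + 25/(-13 - 1) = 20/47 + 25/(-14) = 20/47 + 25*(-1/14) = 20/47 - 25/14 = -895/658 ≈ -1.3602)
o + (-11/63)*(6*(-6)) = -895/658 + (-11/63)*(6*(-6)) = -895/658 - 11*1/63*(-36) = -895/658 - 11/63*(-36) = -895/658 + 44/7 = 463/94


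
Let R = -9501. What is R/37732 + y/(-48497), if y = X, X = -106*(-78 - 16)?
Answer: -836731645/1829888804 ≈ -0.45726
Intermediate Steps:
X = 9964 (X = -106*(-94) = 9964)
y = 9964
R/37732 + y/(-48497) = -9501/37732 + 9964/(-48497) = -9501*1/37732 + 9964*(-1/48497) = -9501/37732 - 9964/48497 = -836731645/1829888804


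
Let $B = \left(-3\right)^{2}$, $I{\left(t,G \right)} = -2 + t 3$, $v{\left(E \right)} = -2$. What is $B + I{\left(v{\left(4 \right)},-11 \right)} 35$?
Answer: $-271$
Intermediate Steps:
$I{\left(t,G \right)} = -2 + 3 t$
$B = 9$
$B + I{\left(v{\left(4 \right)},-11 \right)} 35 = 9 + \left(-2 + 3 \left(-2\right)\right) 35 = 9 + \left(-2 - 6\right) 35 = 9 - 280 = -271$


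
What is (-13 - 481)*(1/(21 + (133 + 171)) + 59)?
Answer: -728688/25 ≈ -29148.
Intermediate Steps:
(-13 - 481)*(1/(21 + (133 + 171)) + 59) = -494*(1/(21 + 304) + 59) = -494*(1/325 + 59) = -494*19176/325 = -728688/25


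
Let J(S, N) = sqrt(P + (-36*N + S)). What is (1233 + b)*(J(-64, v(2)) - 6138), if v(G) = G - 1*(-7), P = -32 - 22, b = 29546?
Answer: -188921502 + 30779*I*sqrt(442) ≈ -1.8892e+8 + 6.4709e+5*I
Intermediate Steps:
P = -54
v(G) = 7 + G (v(G) = G + 7 = 7 + G)
J(S, N) = sqrt(-54 + S - 36*N) (J(S, N) = sqrt(-54 + (-36*N + S)) = sqrt(-54 + (S - 36*N)) = sqrt(-54 + S - 36*N))
(1233 + b)*(J(-64, v(2)) - 6138) = (1233 + 29546)*(sqrt(-54 - 64 - 36*(7 + 2)) - 6138) = 30779*(sqrt(-54 - 64 - 36*9) - 6138) = 30779*(sqrt(-54 - 64 - 324) - 6138) = 30779*(sqrt(-442) - 6138) = 30779*(I*sqrt(442) - 6138) = 30779*(-6138 + I*sqrt(442)) = -188921502 + 30779*I*sqrt(442)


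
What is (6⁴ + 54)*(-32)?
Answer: -43200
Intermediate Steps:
(6⁴ + 54)*(-32) = (1296 + 54)*(-32) = 1350*(-32) = -43200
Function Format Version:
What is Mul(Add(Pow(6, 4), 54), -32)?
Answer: -43200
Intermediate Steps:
Mul(Add(Pow(6, 4), 54), -32) = Mul(Add(1296, 54), -32) = Mul(1350, -32) = -43200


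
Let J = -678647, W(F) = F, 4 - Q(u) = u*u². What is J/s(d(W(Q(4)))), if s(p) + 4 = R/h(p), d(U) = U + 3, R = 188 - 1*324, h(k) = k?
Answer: 38682879/92 ≈ 4.2047e+5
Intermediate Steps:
Q(u) = 4 - u³ (Q(u) = 4 - u*u² = 4 - u³)
R = -136 (R = 188 - 324 = -136)
d(U) = 3 + U
s(p) = -4 - 136/p
J/s(d(W(Q(4)))) = -678647/(-4 - 136/(3 + (4 - 1*4³))) = -678647/(-4 - 136/(3 + (4 - 1*64))) = -678647/(-4 - 136/(3 + (4 - 64))) = -678647/(-4 - 136/(3 - 60)) = -678647/(-4 - 136/(-57)) = -678647/(-4 - 136*(-1/57)) = -678647/(-4 + 136/57) = -678647/(-92/57) = -678647*(-57/92) = 38682879/92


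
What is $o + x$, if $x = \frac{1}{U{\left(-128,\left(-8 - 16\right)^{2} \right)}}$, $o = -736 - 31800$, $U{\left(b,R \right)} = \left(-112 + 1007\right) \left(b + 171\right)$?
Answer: $- \frac{1252147959}{38485} \approx -32536.0$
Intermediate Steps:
$U{\left(b,R \right)} = 153045 + 895 b$ ($U{\left(b,R \right)} = 895 \left(171 + b\right) = 153045 + 895 b$)
$o = -32536$ ($o = -736 - 31800 = -32536$)
$x = \frac{1}{38485}$ ($x = \frac{1}{153045 + 895 \left(-128\right)} = \frac{1}{153045 - 114560} = \frac{1}{38485} \approx 2.5984 \cdot 10^{-5}$)
$o + x = -32536 + \frac{1}{38485} = - \frac{1252147959}{38485}$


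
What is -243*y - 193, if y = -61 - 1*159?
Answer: 53267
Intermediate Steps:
y = -220 (y = -61 - 159 = -220)
-243*y - 193 = -243*(-220) - 193 = 53460 - 193 = 53267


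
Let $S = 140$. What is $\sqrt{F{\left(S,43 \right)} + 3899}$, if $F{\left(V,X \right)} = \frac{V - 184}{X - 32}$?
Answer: $\sqrt{3895} \approx 62.41$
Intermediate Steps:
$F{\left(V,X \right)} = \frac{-184 + V}{-32 + X}$
$\sqrt{F{\left(S,43 \right)} + 3899} = \sqrt{\frac{-184 + 140}{-32 + 43} + 3899} = \sqrt{\frac{1}{11} \left(-44\right) + 3899} = \sqrt{-4 + 3899} = \sqrt{3895}$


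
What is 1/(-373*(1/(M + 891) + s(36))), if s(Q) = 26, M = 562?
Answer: -1453/14091567 ≈ -0.00010311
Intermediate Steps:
1/(-373*(1/(M + 891) + s(36))) = 1/(-373*(1/(562 + 891) + 26)) = 1/(-373*(1/1453 + 26)) = 1/(-373*37779/1453) = 1/(-14091567/1453) = -1453/14091567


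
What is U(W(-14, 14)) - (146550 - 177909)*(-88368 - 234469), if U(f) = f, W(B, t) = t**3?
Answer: -10123842739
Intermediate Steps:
U(W(-14, 14)) - (146550 - 177909)*(-88368 - 234469) = 14**3 - (146550 - 177909)*(-88368 - 234469) = 2744 - (-31359)*(-322837) = 2744 - 1*10123845483 = 2744 - 10123845483 = -10123842739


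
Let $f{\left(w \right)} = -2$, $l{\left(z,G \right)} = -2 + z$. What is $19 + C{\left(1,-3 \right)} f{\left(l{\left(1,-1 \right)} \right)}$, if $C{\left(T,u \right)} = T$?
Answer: $17$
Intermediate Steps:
$19 + C{\left(1,-3 \right)} f{\left(l{\left(1,-1 \right)} \right)} = 19 + 1 \left(-2\right) = 19 - 2 = 17$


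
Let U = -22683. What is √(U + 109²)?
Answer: I*√10802 ≈ 103.93*I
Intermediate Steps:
√(U + 109²) = √(-22683 + 109²) = √(-22683 + 11881) = √(-10802) = I*√10802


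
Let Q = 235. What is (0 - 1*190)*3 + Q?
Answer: -335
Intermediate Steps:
(0 - 1*190)*3 + Q = (0 - 1*190)*3 + 235 = (0 - 190)*3 + 235 = -190*3 + 235 = -570 + 235 = -335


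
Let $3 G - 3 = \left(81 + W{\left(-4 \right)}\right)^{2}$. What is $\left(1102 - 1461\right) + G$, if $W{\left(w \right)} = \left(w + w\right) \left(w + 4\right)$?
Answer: $1829$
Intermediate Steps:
$W{\left(w \right)} = 2 w \left(4 + w\right)$
$G = 2188$ ($G = 1 + \frac{\left(81 + 2 \left(-4\right) \left(4 - 4\right)\right)^{2}}{3} = 1 + \frac{\left(81 + 2 \left(-4\right) 0\right)^{2}}{3} = 1 + \frac{\left(81 + 0\right)^{2}}{3} = 1 + \frac{81^{2}}{3} = 1 + \frac{1}{3} \cdot 6561 = 1 + 2187 = 2188$)
$\left(1102 - 1461\right) + G = \left(1102 - 1461\right) + 2188 = -359 + 2188 = 1829$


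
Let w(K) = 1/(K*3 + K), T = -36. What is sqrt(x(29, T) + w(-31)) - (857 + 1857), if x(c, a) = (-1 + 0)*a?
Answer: -2714 + sqrt(138353)/62 ≈ -2708.0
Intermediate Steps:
w(K) = 1/(4*K) (w(K) = 1/(3*K + K) = 1/(4*K))
x(c, a) = -a
sqrt(x(29, T) + w(-31)) - (857 + 1857) = sqrt(-1*(-36) + (1/4)/(-31)) - (857 + 1857) = sqrt(36 + (1/4)*(-1/31)) - 1*2714 = sqrt(36 - 1/124) - 2714 = sqrt(4463/124) - 2714 = sqrt(138353)/62 - 2714 = -2714 + sqrt(138353)/62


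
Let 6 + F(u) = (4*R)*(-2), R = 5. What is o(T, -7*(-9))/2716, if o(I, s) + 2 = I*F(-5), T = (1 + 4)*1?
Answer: -58/679 ≈ -0.085420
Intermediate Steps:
T = 5 (T = 5*1 = 5)
F(u) = -46 (F(u) = -6 + (4*5)*(-2) = -6 + 20*(-2) = -6 - 40 = -46)
o(I, s) = -2 - 46*I (o(I, s) = -2 + I*(-46) = -2 - 46*I)
o(T, -7*(-9))/2716 = (-2 - 46*5)/2716 = (-2 - 230)*(1/2716) = -232*1/2716 = -58/679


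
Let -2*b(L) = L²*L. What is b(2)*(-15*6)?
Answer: 360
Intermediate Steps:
b(L) = -L³/2 (b(L) = -L²*L/2 = -L³/2)
b(2)*(-15*6) = (-½*2³)*(-15*6) = -½*8*(-90) = -4*(-90) = 360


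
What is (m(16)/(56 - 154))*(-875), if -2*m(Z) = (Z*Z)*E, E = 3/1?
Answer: -24000/7 ≈ -3428.6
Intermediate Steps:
E = 3 (E = 3*1 = 3)
m(Z) = -3*Z**2/2 (m(Z) = -Z*Z*3/2 = -Z**2*3/2 = -3*Z**2/2)
(m(16)/(56 - 154))*(-875) = ((-3/2*16**2)/(56 - 154))*(-875) = (-3/2*256/(-98))*(-875) = -384*(-1/98)*(-875) = (192/49)*(-875) = -24000/7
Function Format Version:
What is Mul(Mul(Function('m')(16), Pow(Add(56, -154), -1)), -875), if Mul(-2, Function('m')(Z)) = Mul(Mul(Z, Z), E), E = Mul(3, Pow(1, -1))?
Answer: Rational(-24000, 7) ≈ -3428.6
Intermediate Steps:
E = 3 (E = Mul(3, 1) = 3)
Function('m')(Z) = Mul(Rational(-3, 2), Pow(Z, 2)) (Function('m')(Z) = Mul(Rational(-1, 2), Mul(Mul(Z, Z), 3)) = Mul(Rational(-1, 2), Mul(Pow(Z, 2), 3)) = Mul(Rational(-1, 2), Mul(3, Pow(Z, 2))) = Mul(Rational(-3, 2), Pow(Z, 2)))
Mul(Mul(Function('m')(16), Pow(Add(56, -154), -1)), -875) = Mul(Mul(Mul(Rational(-3, 2), Pow(16, 2)), Pow(Add(56, -154), -1)), -875) = Mul(Mul(Mul(Rational(-3, 2), 256), Pow(-98, -1)), -875) = Mul(Mul(-384, Rational(-1, 98)), -875) = Mul(Rational(192, 49), -875) = Rational(-24000, 7)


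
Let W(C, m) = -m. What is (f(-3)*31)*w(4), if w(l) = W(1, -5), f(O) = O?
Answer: -465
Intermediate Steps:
w(l) = 5 (w(l) = -1*(-5) = 5)
(f(-3)*31)*w(4) = -3*31*5 = -93*5 = -465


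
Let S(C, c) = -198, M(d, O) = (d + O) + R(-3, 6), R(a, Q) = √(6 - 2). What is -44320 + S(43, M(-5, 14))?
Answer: -44518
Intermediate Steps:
R(a, Q) = 2 (R(a, Q) = √4 = 2)
M(d, O) = 2 + O + d (M(d, O) = (d + O) + 2 = (O + d) + 2 = 2 + O + d)
-44320 + S(43, M(-5, 14)) = -44320 - 198 = -44518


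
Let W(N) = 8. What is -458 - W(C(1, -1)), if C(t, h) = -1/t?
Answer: -466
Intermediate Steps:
-458 - W(C(1, -1)) = -458 - 1*8 = -458 - 8 = -466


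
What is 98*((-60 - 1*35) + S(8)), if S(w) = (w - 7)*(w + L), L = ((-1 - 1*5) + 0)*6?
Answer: -12054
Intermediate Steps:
L = -36 (L = ((-1 - 5) + 0)*6 = (-6 + 0)*6 = -6*6 = -36)
S(w) = (-36 + w)*(-7 + w) (S(w) = (w - 7)*(w - 36) = (-7 + w)*(-36 + w) = (-36 + w)*(-7 + w))
98*((-60 - 1*35) + S(8)) = 98*((-60 - 1*35) + (252 + 8² - 43*8)) = 98*((-60 - 35) + (252 + 64 - 344)) = 98*(-95 - 28) = 98*(-123) = -12054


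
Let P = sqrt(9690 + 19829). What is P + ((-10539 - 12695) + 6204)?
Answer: -17030 + sqrt(29519) ≈ -16858.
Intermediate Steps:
P = sqrt(29519) ≈ 171.81
P + ((-10539 - 12695) + 6204) = sqrt(29519) + ((-10539 - 12695) + 6204) = sqrt(29519) + (-23234 + 6204) = sqrt(29519) - 17030 = -17030 + sqrt(29519)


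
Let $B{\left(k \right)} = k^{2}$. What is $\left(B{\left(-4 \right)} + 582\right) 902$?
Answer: $539396$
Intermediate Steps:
$\left(B{\left(-4 \right)} + 582\right) 902 = \left(\left(-4\right)^{2} + 582\right) 902 = \left(16 + 582\right) 902 = 598 \cdot 902 = 539396$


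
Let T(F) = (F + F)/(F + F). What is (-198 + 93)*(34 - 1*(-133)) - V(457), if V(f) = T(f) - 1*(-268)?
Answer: -17804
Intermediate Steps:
T(F) = 1 (T(F) = (2*F)/((2*F)) = (2*F)*(1/(2*F)) = 1)
V(f) = 269 (V(f) = 1 - 1*(-268) = 1 + 268 = 269)
(-198 + 93)*(34 - 1*(-133)) - V(457) = (-198 + 93)*(34 - 1*(-133)) - 1*269 = -105*(34 + 133) - 269 = -105*167 - 269 = -17535 - 269 = -17804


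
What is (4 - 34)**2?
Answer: 900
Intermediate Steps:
(4 - 34)**2 = (-30)**2 = 900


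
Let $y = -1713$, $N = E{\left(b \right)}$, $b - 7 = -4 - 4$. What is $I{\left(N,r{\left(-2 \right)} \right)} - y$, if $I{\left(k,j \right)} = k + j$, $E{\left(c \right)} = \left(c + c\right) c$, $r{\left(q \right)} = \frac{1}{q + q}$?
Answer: $\frac{6859}{4} \approx 1714.8$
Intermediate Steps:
$r{\left(q \right)} = \frac{1}{2 q}$
$b = -1$ ($b = 7 - 8 = -1$)
$E{\left(c \right)} = 2 c^{2}$ ($E{\left(c \right)} = 2 c c = 2 c^{2}$)
$N = 2$ ($N = 2 \left(-1\right)^{2} = 2 \cdot 1 = 2$)
$I{\left(k,j \right)} = j + k$
$I{\left(N,r{\left(-2 \right)} \right)} - y = \left(\frac{1}{2 \left(-2\right)} + 2\right) - -1713 = \left(\frac{1}{2} \left(- \frac{1}{2}\right) + 2\right) + 1713 = \left(- \frac{1}{4} + 2\right) + 1713 = \frac{7}{4} + 1713 = \frac{6859}{4}$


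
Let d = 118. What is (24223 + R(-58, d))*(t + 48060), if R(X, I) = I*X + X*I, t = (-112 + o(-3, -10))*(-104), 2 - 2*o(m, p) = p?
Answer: 622449940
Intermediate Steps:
o(m, p) = 1 - p/2
t = 11024 (t = (-112 + (1 - ½*(-10)))*(-104) = (-112 + (1 + 5))*(-104) = (-112 + 6)*(-104) = -106*(-104) = 11024)
R(X, I) = 2*I*X (R(X, I) = I*X + I*X = 2*I*X)
(24223 + R(-58, d))*(t + 48060) = (24223 + 2*118*(-58))*(11024 + 48060) = (24223 - 13688)*59084 = 10535*59084 = 622449940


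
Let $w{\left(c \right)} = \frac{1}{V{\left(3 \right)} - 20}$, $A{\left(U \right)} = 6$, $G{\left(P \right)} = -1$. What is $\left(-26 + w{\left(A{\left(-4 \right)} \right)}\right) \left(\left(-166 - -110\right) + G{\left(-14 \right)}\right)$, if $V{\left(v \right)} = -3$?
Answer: $\frac{34143}{23} \approx 1484.5$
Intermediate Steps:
$w{\left(c \right)} = - \frac{1}{23}$ ($w{\left(c \right)} = \frac{1}{-3 - 20} = \frac{1}{-23} = - \frac{1}{23}$)
$\left(-26 + w{\left(A{\left(-4 \right)} \right)}\right) \left(\left(-166 - -110\right) + G{\left(-14 \right)}\right) = \left(-26 - \frac{1}{23}\right) \left(\left(-166 - -110\right) - 1\right) = - \frac{599 \left(\left(-166 + 110\right) - 1\right)}{23} = - \frac{599 \left(-56 - 1\right)}{23} = \left(- \frac{599}{23}\right) \left(-57\right) = \frac{34143}{23}$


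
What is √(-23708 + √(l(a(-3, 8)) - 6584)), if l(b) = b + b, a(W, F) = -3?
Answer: √(-23708 + I*√6590) ≈ 0.2636 + 153.97*I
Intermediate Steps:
l(b) = 2*b
√(-23708 + √(l(a(-3, 8)) - 6584)) = √(-23708 + √(2*(-3) - 6584)) = √(-23708 + √(-6 - 6584)) = √(-23708 + √(-6590)) = √(-23708 + I*√6590)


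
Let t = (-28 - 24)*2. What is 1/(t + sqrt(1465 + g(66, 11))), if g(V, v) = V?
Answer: -104/9285 - sqrt(1531)/9285 ≈ -0.015415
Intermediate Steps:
t = -104 (t = -52*2 = -104)
1/(t + sqrt(1465 + g(66, 11))) = 1/(-104 + sqrt(1465 + 66)) = 1/(-104 + sqrt(1531))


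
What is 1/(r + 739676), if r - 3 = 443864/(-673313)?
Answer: 673313/498035042663 ≈ 1.3519e-6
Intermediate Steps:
r = 1576075/673313 (r = 3 + 443864/(-673313) = 3 + 443864*(-1/673313) = 3 - 443864/673313 = 1576075/673313 ≈ 2.3408)
1/(r + 739676) = 1/(1576075/673313 + 739676) = 1/(498035042663/673313) = 673313/498035042663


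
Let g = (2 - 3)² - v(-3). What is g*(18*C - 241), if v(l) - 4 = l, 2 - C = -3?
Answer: 0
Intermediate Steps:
C = 5 (C = 2 - 1*(-3) = 2 + 3 = 5)
v(l) = 4 + l
g = 0 (g = (2 - 3)² - (4 - 3) = (-1)² - 1*1 = 1 - 1 = 0)
g*(18*C - 241) = 0*(18*5 - 241) = 0*(90 - 241) = 0*(-151) = 0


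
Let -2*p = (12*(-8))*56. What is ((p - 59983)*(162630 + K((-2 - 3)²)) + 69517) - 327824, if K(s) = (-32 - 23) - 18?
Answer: -9313961622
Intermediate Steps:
p = 2688 (p = -12*(-8)*56/2 = -(-48)*56 = -½*(-5376) = 2688)
K(s) = -73 (K(s) = -55 - 18 = -73)
((p - 59983)*(162630 + K((-2 - 3)²)) + 69517) - 327824 = ((2688 - 59983)*(162630 - 73) + 69517) - 327824 = (-57295*162557 + 69517) - 327824 = (-9313703315 + 69517) - 327824 = -9313633798 - 327824 = -9313961622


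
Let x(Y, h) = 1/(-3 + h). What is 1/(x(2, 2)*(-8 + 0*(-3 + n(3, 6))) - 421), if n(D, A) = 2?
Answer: -1/413 ≈ -0.0024213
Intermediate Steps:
1/(x(2, 2)*(-8 + 0*(-3 + n(3, 6))) - 421) = 1/((-8 + 0*(-3 + 2))/(-3 + 2) - 421) = 1/((-8 + 0*(-1))/(-1) - 421) = 1/(-(-8 + 0) - 421) = 1/(-1*(-8) - 421) = 1/(8 - 421) = 1/(-413) = -1/413*1 = -1/413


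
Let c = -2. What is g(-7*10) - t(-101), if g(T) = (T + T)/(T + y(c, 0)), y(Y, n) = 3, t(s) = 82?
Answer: -5354/67 ≈ -79.910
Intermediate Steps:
g(T) = 2*T/(3 + T) (g(T) = (T + T)/(T + 3) = (2*T)/(3 + T) = 2*T/(3 + T))
g(-7*10) - t(-101) = 2*(-7*10)/(3 - 7*10) - 1*82 = 2*(-70)/(3 - 70) - 82 = 2*(-70)/(-67) - 82 = 2*(-70)*(-1/67) - 82 = 140/67 - 82 = -5354/67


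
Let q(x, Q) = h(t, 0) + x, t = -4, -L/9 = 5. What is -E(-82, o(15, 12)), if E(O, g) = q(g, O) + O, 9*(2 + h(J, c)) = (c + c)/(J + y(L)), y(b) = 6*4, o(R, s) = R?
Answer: 69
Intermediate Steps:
L = -45 (L = -9*5 = -45)
y(b) = 24
h(J, c) = -2 + 2*c/(9*(24 + J)) (h(J, c) = -2 + ((c + c)/(J + 24))/9 = -2 + ((2*c)/(24 + J))/9 = -2 + (2*c/(24 + J))/9 = -2 + 2*c/(9*(24 + J)))
q(x, Q) = -2 + x (q(x, Q) = 2*(-216 + 0 - 9*(-4))/(9*(24 - 4)) + x = (2/9)*(-216 + 0 + 36)/20 + x = (2/9)*(1/20)*(-180) + x = -2 + x)
E(O, g) = -2 + O + g (E(O, g) = (-2 + g) + O = -2 + O + g)
-E(-82, o(15, 12)) = -(-2 - 82 + 15) = -1*(-69) = 69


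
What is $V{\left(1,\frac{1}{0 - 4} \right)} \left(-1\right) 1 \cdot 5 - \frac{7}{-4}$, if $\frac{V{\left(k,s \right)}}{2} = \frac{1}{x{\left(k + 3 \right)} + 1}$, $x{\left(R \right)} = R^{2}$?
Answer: $\frac{79}{68} \approx 1.1618$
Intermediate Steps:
$V{\left(k,s \right)} = \frac{2}{1 + \left(3 + k\right)^{2}}$ ($V{\left(k,s \right)} = \frac{2}{\left(k + 3\right)^{2} + 1} = \frac{2}{\left(3 + k\right)^{2} + 1} = \frac{2}{1 + \left(3 + k\right)^{2}}$)
$V{\left(1,\frac{1}{0 - 4} \right)} \left(-1\right) 1 \cdot 5 - \frac{7}{-4} = \frac{2}{1 + \left(3 + 1\right)^{2}} \left(-1\right) 1 \cdot 5 - \frac{7}{-4} = \frac{2}{1 + 4^{2}} \left(\left(-1\right) 5\right) - - \frac{7}{4} = \frac{2}{1 + 16} \left(-5\right) + \frac{7}{4} = \frac{2}{17} \left(-5\right) + \frac{7}{4} = - \frac{10}{17} + \frac{7}{4} = \frac{79}{68}$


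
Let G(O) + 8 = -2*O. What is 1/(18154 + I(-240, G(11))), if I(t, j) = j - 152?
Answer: 1/17972 ≈ 5.5642e-5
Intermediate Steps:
G(O) = -8 - 2*O
I(t, j) = -152 + j
1/(18154 + I(-240, G(11))) = 1/(18154 + (-152 + (-8 - 2*11))) = 1/(18154 + (-152 + (-8 - 22))) = 1/(18154 + (-152 - 30)) = 1/(18154 - 182) = 1/17972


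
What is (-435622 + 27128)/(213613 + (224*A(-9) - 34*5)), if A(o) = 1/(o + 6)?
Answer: -1225482/640105 ≈ -1.9145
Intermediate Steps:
A(o) = 1/(6 + o)
(-435622 + 27128)/(213613 + (224*A(-9) - 34*5)) = (-435622 + 27128)/(213613 + (224/(6 - 9) - 34*5)) = -408494/(213613 + (224/(-3) - 170)) = -408494/(213613 + (224*(-⅓) - 170)) = -408494/(213613 + (-224/3 - 170)) = -408494/(213613 - 734/3) = -408494/640105/3 = -408494*3/640105 = -1225482/640105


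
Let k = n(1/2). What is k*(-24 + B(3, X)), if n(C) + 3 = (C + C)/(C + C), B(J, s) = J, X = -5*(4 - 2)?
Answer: 42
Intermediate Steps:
X = -10 (X = -5*2 = -10)
n(C) = -2 (n(C) = -3 + (C + C)/(C + C) = -3 + (2*C)/((2*C)) = -3 + (2*C)*(1/(2*C)) = -3 + 1 = -2)
k = -2
k*(-24 + B(3, X)) = -2*(-24 + 3) = -2*(-21) = 42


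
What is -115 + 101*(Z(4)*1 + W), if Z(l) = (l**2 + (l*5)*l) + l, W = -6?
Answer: 9379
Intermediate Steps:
Z(l) = l + 6*l**2 (Z(l) = (l**2 + (5*l)*l) + l = (l**2 + 5*l**2) + l = 6*l**2 + l = l + 6*l**2)
-115 + 101*(Z(4)*1 + W) = -115 + 101*((4*(1 + 6*4))*1 - 6) = -115 + 101*((4*(1 + 24))*1 - 6) = -115 + 101*((4*25)*1 - 6) = -115 + 101*(100*1 - 6) = -115 + 101*(100 - 6) = -115 + 101*94 = -115 + 9494 = 9379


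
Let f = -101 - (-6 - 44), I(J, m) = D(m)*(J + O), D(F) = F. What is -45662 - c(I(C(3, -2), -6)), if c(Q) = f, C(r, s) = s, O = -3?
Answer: -45611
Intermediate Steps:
I(J, m) = m*(-3 + J) (I(J, m) = m*(J - 3) = m*(-3 + J))
f = -51 (f = -101 - 1*(-50) = -101 + 50 = -51)
c(Q) = -51
-45662 - c(I(C(3, -2), -6)) = -45662 - 1*(-51) = -45662 + 51 = -45611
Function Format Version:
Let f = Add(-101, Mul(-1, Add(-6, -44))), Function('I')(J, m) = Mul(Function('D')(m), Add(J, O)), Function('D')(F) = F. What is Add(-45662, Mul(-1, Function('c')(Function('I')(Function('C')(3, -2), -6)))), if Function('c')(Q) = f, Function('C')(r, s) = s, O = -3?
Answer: -45611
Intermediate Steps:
Function('I')(J, m) = Mul(m, Add(-3, J)) (Function('I')(J, m) = Mul(m, Add(J, -3)) = Mul(m, Add(-3, J)))
f = -51 (f = Add(-101, Mul(-1, -50)) = Add(-101, 50) = -51)
Function('c')(Q) = -51
Add(-45662, Mul(-1, Function('c')(Function('I')(Function('C')(3, -2), -6)))) = Add(-45662, Mul(-1, -51)) = Add(-45662, 51) = -45611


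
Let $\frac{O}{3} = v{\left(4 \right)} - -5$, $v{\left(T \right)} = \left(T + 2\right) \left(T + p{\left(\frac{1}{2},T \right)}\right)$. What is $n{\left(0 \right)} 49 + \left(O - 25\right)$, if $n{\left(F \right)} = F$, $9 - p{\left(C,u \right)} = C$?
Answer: $215$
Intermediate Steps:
$p{\left(C,u \right)} = 9 - C$
$v{\left(T \right)} = \left(2 + T\right) \left(\frac{17}{2} + T\right)$ ($v{\left(T \right)} = \left(T + 2\right) \left(T + \left(9 - \frac{1}{2}\right)\right) = \left(2 + T\right) \left(T + \left(9 - \frac{1}{2}\right)\right) = \left(2 + T\right) \left(T + \frac{17}{2}\right) = \left(2 + T\right) \left(\frac{17}{2} + T\right)$)
$O = 240$ ($O = 3 \left(\left(17 + 4^{2} + \frac{21}{2} \cdot 4\right) - -5\right) = 3 \left(\left(17 + 16 + 42\right) + 5\right) = 3 \left(75 + 5\right) = 3 \cdot 80 = 240$)
$n{\left(0 \right)} 49 + \left(O - 25\right) = 0 \cdot 49 + \left(240 - 25\right) = 0 + 215 = 215$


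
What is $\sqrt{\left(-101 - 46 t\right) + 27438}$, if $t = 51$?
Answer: $\sqrt{24991} \approx 158.09$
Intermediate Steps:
$\sqrt{\left(-101 - 46 t\right) + 27438} = \sqrt{\left(-101 - 2346\right) + 27438} = \sqrt{-2447 + 27438} = \sqrt{24991}$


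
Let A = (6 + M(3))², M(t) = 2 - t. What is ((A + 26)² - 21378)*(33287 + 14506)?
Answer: -897409161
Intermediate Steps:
A = 25 (A = (6 + (2 - 1*3))² = (6 + (2 - 3))² = (6 - 1)² = 5² = 25)
((A + 26)² - 21378)*(33287 + 14506) = ((25 + 26)² - 21378)*(33287 + 14506) = (51² - 21378)*47793 = (2601 - 21378)*47793 = -18777*47793 = -897409161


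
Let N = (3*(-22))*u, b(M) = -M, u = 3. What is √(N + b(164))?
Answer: I*√362 ≈ 19.026*I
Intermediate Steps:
N = -198 (N = (3*(-22))*3 = -66*3 = -198)
√(N + b(164)) = √(-198 - 1*164) = √(-198 - 164) = √(-362) = I*√362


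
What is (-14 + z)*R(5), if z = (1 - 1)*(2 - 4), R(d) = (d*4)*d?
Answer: -1400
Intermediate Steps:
R(d) = 4*d² (R(d) = (4*d)*d = 4*d²)
z = 0 (z = 0*(-2) = 0)
(-14 + z)*R(5) = (-14 + 0)*(4*5²) = -56*25 = -14*100 = -1400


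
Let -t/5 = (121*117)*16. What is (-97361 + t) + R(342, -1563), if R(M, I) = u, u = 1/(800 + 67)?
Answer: -1066341506/867 ≈ -1.2299e+6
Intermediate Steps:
u = 1/867 ≈ 0.0011534
R(M, I) = 1/867
t = -1132560 (t = -5*121*117*16 = -70785*16 = -5*226512 = -1132560)
(-97361 + t) + R(342, -1563) = (-97361 - 1132560) + 1/867 = -1229921 + 1/867 = -1066341506/867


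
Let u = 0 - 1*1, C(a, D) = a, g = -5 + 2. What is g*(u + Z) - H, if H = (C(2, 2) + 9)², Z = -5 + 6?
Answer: -121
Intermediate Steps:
g = -3
Z = 1
u = -1 (u = 0 - 1 = -1)
H = 121 (H = (2 + 9)² = 11² = 121)
g*(u + Z) - H = -3*(-1 + 1) - 1*121 = -3*0 - 121 = 0 - 121 = -121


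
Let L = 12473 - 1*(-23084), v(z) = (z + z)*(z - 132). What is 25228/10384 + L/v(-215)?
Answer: 516686721/193674580 ≈ 2.6678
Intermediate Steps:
v(z) = 2*z*(-132 + z) (v(z) = (2*z)*(-132 + z) = 2*z*(-132 + z))
L = 35557 (L = 12473 + 23084 = 35557)
25228/10384 + L/v(-215) = 25228/10384 + 35557/((2*(-215)*(-132 - 215))) = 25228*(1/10384) + 35557/((2*(-215)*(-347))) = 6307/2596 + 35557/149210 = 516686721/193674580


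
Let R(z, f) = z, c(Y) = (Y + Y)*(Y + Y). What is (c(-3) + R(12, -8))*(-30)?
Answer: -1440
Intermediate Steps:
c(Y) = 4*Y² (c(Y) = (2*Y)*(2*Y) = 4*Y²)
(c(-3) + R(12, -8))*(-30) = (4*(-3)² + 12)*(-30) = (4*9 + 12)*(-30) = (36 + 12)*(-30) = 48*(-30) = -1440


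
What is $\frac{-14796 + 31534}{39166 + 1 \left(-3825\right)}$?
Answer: $\frac{16738}{35341} \approx 0.47361$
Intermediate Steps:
$\frac{-14796 + 31534}{39166 + 1 \left(-3825\right)} = \frac{16738}{39166 - 3825} = \frac{16738}{35341}$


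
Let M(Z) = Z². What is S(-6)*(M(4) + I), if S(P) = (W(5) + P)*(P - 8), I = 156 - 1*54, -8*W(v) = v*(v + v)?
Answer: 20237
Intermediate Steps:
W(v) = -v²/4 (W(v) = -v*(v + v)/8 = -v*2*v/8 = -v²/4)
I = 102 (I = 156 - 54 = 102)
S(P) = (-8 + P)*(-25/4 + P) (S(P) = (-¼*5² + P)*(P - 8) = (-¼*25 + P)*(-8 + P) = (-25/4 + P)*(-8 + P) = (-8 + P)*(-25/4 + P))
S(-6)*(M(4) + I) = (50 + (-6)² - 57/4*(-6))*(4² + 102) = (50 + 36 + 171/2)*(16 + 102) = (343/2)*118 = 20237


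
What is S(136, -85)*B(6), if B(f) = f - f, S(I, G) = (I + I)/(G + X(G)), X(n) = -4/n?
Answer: 0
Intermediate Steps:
S(I, G) = 2*I/(G - 4/G) (S(I, G) = (I + I)/(G - 4/G) = (2*I)/(G - 4/G) = 2*I/(G - 4/G))
B(f) = 0
S(136, -85)*B(6) = (2*(-85)*136/(-4 + (-85)**2))*0 = (2*(-85)*136/(-4 + 7225))*0 = (2*(-85)*136/7221)*0 = (2*(-85)*136*(1/7221))*0 = -23120/7221*0 = 0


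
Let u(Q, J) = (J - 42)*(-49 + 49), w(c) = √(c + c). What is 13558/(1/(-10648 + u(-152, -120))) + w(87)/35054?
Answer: -144365584 + √174/35054 ≈ -1.4437e+8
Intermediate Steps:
w(c) = √2*√c (w(c) = √(2*c) = √2*√c)
u(Q, J) = 0 (u(Q, J) = (-42 + J)*0 = 0)
13558/(1/(-10648 + u(-152, -120))) + w(87)/35054 = 13558/(1/(-10648 + 0)) + (√2*√87)/35054 = 13558/(1/(-10648)) + √174*(1/35054) = 13558/(-1/10648) + √174/35054 = 13558*(-10648) + √174/35054 = -144365584 + √174/35054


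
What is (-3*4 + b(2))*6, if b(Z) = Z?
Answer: -60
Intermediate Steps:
(-3*4 + b(2))*6 = (-3*4 + 2)*6 = (-12 + 2)*6 = -10*6 = -60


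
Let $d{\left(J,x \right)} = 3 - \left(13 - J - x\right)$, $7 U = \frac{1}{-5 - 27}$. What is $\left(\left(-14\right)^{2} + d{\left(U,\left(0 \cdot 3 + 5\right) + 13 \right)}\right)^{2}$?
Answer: $\frac{2088033025}{50176} \approx 41614.0$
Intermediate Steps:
$U = - \frac{1}{224}$ ($U = \frac{1}{7 \left(-5 - 27\right)} = \frac{1}{7 \left(-32\right)} = \frac{1}{7} \left(- \frac{1}{32}\right) = - \frac{1}{224} \approx -0.0044643$)
$d{\left(J,x \right)} = -10 + J + x$ ($d{\left(J,x \right)} = 3 + \left(-13 + J + x\right) = -10 + J + x$)
$\left(\left(-14\right)^{2} + d{\left(U,\left(0 \cdot 3 + 5\right) + 13 \right)}\right)^{2} = \left(\left(-14\right)^{2} - - \frac{1791}{224}\right)^{2} = \left(196 - - \frac{1791}{224}\right)^{2} = \left(196 + \frac{1791}{224}\right)^{2} = \left(\frac{45695}{224}\right)^{2} = \frac{2088033025}{50176}$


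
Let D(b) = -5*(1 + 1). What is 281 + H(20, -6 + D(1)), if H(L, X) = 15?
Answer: 296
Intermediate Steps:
D(b) = -10 (D(b) = -5*2 = -10)
281 + H(20, -6 + D(1)) = 281 + 15 = 296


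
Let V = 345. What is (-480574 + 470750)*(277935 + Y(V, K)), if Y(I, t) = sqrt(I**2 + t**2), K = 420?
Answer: -2730433440 - 147360*sqrt(1313) ≈ -2.7358e+9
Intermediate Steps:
(-480574 + 470750)*(277935 + Y(V, K)) = (-480574 + 470750)*(277935 + sqrt(345**2 + 420**2)) = -9824*(277935 + sqrt(119025 + 176400)) = -9824*(277935 + sqrt(295425)) = -9824*(277935 + 15*sqrt(1313)) = -2730433440 - 147360*sqrt(1313)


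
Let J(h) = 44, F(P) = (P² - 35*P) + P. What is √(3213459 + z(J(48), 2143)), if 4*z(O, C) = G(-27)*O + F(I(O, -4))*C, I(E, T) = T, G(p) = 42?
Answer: √3295355 ≈ 1815.3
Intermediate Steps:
F(P) = P² - 34*P
z(O, C) = 38*C + 21*O/2 (z(O, C) = (42*O + (-4*(-34 - 4))*C)/4 = (42*O + (-4*(-38))*C)/4 = (42*O + 152*C)/4 = 38*C + 21*O/2)
√(3213459 + z(J(48), 2143)) = √(3213459 + (38*2143 + (21/2)*44)) = √(3213459 + (81434 + 462)) = √(3213459 + 81896) = √3295355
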